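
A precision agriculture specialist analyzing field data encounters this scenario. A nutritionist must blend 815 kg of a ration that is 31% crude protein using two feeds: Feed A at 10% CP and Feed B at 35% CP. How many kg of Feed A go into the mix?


parts_A = CP_b - target = 35 - 31 = 4
parts_B = target - CP_a = 31 - 10 = 21
total_parts = 4 + 21 = 25
Feed A = 815 * 4 / 25 = 130.40 kg
Feed B = 815 * 21 / 25 = 684.60 kg

130.40 kg


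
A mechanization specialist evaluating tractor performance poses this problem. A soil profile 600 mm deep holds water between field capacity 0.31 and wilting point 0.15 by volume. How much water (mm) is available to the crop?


AW = (FC - WP) * D
   = (0.31 - 0.15) * 600
   = 0.16 * 600
   = 96 mm


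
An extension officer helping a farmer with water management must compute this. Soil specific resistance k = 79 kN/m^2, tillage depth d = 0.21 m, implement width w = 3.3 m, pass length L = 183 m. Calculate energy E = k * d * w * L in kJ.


E = k * d * w * L
  = 79 * 0.21 * 3.3 * 183
  = 10018.70 kJ


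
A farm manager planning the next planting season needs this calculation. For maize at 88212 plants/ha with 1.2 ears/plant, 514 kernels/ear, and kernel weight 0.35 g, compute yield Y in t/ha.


Y = density * ears * kernels * kw
  = 88212 * 1.2 * 514 * 0.35 g/ha
  = 19043206.56 g/ha
  = 19043.21 kg/ha = 19.04 t/ha


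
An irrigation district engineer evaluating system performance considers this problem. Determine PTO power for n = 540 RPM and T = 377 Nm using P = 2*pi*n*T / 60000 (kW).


P = 2*pi*n*T / 60000
  = 2*pi * 540 * 377 / 60000
  = 1279130.86 / 60000
  = 21.32 kW


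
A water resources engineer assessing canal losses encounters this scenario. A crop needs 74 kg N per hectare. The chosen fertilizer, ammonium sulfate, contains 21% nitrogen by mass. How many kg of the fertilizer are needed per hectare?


Rate = N_required / (N_content / 100)
     = 74 / (21 / 100)
     = 74 / 0.21
     = 352.38 kg/ha


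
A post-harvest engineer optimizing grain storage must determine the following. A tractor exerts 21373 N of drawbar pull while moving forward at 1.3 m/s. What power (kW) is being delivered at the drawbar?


P = F * v / 1000
  = 21373 * 1.3 / 1000
  = 27784.90 / 1000
  = 27.78 kW


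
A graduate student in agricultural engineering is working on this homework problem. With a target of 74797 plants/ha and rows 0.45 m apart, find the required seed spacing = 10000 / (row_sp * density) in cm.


spacing = 10000 / (row_sp * density)
        = 10000 / (0.45 * 74797)
        = 10000 / 33658.65
        = 0.29710 m = 29.71 cm


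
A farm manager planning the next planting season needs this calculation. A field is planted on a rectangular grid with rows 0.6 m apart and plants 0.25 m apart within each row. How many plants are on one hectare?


D = 10000 / (row_sp * plant_sp)
  = 10000 / (0.6 * 0.25)
  = 10000 / 0.1500
  = 66666.67 plants/ha


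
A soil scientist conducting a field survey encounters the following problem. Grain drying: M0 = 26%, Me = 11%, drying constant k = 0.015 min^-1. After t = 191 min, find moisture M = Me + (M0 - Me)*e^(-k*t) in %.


M = Me + (M0 - Me) * e^(-k*t)
  = 11 + (26 - 11) * e^(-0.015*191)
  = 11 + 15 * e^(-2.865)
  = 11 + 15 * 0.05698
  = 11 + 0.8547
  = 11.85%


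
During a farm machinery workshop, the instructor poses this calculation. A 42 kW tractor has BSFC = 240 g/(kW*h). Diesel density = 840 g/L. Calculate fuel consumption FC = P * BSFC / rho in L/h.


FC = P * BSFC / rho_fuel
   = 42 * 240 / 840
   = 10080 / 840
   = 12 L/h


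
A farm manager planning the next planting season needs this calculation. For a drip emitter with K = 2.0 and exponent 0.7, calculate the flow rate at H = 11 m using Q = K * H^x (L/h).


Q = K * H^x
  = 2.0 * 11^0.7
  = 2.0 * 5.3577
  = 10.72 L/h


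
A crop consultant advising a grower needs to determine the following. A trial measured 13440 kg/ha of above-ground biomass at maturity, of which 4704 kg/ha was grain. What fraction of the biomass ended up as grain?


HI = grain_yield / biomass
   = 4704 / 13440
   = 0.35


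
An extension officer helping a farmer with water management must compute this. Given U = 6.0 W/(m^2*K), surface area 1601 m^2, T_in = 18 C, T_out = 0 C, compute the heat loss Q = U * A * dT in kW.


dT = 18 - (0) = 18 K
Q = U * A * dT
  = 6.0 * 1601 * 18
  = 172908 W = 172.91 kW


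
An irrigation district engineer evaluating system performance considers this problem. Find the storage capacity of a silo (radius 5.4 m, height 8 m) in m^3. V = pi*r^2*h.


V = pi * r^2 * h
  = pi * 5.4^2 * 8
  = pi * 29.16 * 8
  = 732.87 m^3


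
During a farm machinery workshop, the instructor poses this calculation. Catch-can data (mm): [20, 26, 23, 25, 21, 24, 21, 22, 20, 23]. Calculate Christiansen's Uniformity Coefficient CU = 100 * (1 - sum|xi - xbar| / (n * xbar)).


xbar = 225 / 10 = 22.500
sum|xi - xbar| = 17
CU = 100 * (1 - 17 / (10 * 22.500))
   = 100 * (1 - 0.0756)
   = 92.44%


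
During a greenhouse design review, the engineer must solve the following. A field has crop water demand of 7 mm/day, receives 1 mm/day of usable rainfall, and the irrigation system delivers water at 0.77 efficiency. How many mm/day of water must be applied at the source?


IWR = (ETc - Pe) / Ea
    = (7 - 1) / 0.77
    = 6 / 0.77
    = 7.79 mm/day


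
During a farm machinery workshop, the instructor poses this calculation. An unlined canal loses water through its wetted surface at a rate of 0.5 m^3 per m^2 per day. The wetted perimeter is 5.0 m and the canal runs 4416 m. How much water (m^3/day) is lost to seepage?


S = C * P * L
  = 0.5 * 5.0 * 4416
  = 11040 m^3/day


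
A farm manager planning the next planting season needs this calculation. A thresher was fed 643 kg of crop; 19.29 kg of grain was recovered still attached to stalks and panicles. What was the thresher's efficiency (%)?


eta = (total - unthreshed) / total * 100
    = (643 - 19.29) / 643 * 100
    = 623.71 / 643 * 100
    = 97%


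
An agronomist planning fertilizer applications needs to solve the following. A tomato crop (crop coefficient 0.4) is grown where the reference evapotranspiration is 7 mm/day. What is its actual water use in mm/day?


ETc = Kc * ET0
    = 0.4 * 7
    = 2.80 mm/day


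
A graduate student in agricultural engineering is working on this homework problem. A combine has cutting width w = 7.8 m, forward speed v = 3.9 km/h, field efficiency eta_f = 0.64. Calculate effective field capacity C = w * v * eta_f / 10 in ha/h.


C = w * v * eta_f / 10
  = 7.8 * 3.9 * 0.64 / 10
  = 19.47 / 10
  = 1.95 ha/h


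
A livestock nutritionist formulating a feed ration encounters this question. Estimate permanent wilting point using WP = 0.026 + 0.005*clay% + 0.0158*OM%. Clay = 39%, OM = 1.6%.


WP = 0.026 + 0.005*39 + 0.0158*1.6
   = 0.026 + 0.1950 + 0.0253
   = 0.2463


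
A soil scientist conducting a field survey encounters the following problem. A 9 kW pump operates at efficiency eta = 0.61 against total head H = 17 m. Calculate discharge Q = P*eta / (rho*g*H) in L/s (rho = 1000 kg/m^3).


Q = (P * 1000 * eta) / (rho * g * H)
  = (9 * 1000 * 0.61) / (1000 * 9.81 * 17)
  = 5490 / 166770
  = 0.03292 m^3/s = 32.92 L/s


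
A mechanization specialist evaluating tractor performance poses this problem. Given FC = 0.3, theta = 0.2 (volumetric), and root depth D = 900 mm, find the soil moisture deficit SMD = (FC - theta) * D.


SMD = (FC - theta) * D
    = (0.3 - 0.2) * 900
    = 0.100 * 900
    = 90 mm


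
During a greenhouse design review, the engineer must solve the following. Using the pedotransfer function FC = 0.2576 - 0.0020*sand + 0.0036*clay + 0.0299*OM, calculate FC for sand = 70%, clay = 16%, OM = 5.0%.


FC = 0.2576 - 0.0020*70 + 0.0036*16 + 0.0299*5.0
   = 0.2576 - 0.1400 + 0.0576 + 0.1495
   = 0.3247


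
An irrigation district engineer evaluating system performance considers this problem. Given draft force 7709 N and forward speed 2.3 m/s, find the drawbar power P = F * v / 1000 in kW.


P = F * v / 1000
  = 7709 * 2.3 / 1000
  = 17730.70 / 1000
  = 17.73 kW


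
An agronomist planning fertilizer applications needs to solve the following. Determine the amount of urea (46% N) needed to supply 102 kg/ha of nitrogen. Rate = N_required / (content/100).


Rate = N_required / (N_content / 100)
     = 102 / (46 / 100)
     = 102 / 0.46
     = 221.74 kg/ha


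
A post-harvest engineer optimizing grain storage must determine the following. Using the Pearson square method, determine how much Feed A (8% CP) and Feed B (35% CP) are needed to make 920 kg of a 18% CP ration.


parts_A = CP_b - target = 35 - 18 = 17
parts_B = target - CP_a = 18 - 8 = 10
total_parts = 17 + 10 = 27
Feed A = 920 * 17 / 27 = 579.26 kg
Feed B = 920 * 10 / 27 = 340.74 kg

579.26 kg


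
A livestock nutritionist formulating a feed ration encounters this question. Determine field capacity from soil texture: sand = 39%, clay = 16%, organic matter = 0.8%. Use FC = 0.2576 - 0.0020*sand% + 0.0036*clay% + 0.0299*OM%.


FC = 0.2576 - 0.0020*39 + 0.0036*16 + 0.0299*0.8
   = 0.2576 - 0.0780 + 0.0576 + 0.0239
   = 0.2611


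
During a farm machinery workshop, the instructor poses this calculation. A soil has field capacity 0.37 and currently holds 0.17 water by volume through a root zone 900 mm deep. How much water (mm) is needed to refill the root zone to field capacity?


SMD = (FC - theta) * D
    = (0.37 - 0.17) * 900
    = 0.200 * 900
    = 180 mm


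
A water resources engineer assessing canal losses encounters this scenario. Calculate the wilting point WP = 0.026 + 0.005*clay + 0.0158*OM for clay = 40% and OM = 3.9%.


WP = 0.026 + 0.005*40 + 0.0158*3.9
   = 0.026 + 0.2000 + 0.0616
   = 0.2876


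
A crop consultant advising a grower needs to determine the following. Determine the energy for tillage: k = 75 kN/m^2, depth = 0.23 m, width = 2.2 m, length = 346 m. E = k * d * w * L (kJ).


E = k * d * w * L
  = 75 * 0.23 * 2.2 * 346
  = 13130.70 kJ


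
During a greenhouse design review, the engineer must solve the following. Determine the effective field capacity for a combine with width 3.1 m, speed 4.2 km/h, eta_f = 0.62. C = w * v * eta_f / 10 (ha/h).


C = w * v * eta_f / 10
  = 3.1 * 4.2 * 0.62 / 10
  = 8.07 / 10
  = 0.81 ha/h


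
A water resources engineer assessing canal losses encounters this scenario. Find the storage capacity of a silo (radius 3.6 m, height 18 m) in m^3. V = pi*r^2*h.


V = pi * r^2 * h
  = pi * 3.6^2 * 18
  = pi * 12.96 * 18
  = 732.87 m^3


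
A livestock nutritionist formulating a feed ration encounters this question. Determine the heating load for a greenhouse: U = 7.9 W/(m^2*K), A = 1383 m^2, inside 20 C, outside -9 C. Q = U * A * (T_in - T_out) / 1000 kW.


dT = 20 - (-9) = 29 K
Q = U * A * dT
  = 7.9 * 1383 * 29
  = 316845.30 W = 316.85 kW


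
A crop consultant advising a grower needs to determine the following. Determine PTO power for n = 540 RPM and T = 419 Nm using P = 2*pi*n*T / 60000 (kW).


P = 2*pi*n*T / 60000
  = 2*pi * 540 * 419 / 60000
  = 1421633.51 / 60000
  = 23.69 kW


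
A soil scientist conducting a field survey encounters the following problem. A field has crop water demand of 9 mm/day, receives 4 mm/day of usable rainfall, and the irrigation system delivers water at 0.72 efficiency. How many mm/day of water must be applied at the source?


IWR = (ETc - Pe) / Ea
    = (9 - 4) / 0.72
    = 5 / 0.72
    = 6.94 mm/day


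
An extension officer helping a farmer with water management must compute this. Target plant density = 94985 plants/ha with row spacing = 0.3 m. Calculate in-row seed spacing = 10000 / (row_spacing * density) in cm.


spacing = 10000 / (row_sp * density)
        = 10000 / (0.3 * 94985)
        = 10000 / 28495.50
        = 0.35093 m = 35.09 cm


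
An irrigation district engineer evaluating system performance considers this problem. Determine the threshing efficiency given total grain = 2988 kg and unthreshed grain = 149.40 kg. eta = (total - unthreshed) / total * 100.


eta = (total - unthreshed) / total * 100
    = (2988 - 149.40) / 2988 * 100
    = 2838.60 / 2988 * 100
    = 95%


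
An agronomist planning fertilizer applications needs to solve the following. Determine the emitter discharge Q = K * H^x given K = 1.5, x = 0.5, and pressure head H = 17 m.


Q = K * H^x
  = 1.5 * 17^0.5
  = 1.5 * 4.1231
  = 6.18 L/h


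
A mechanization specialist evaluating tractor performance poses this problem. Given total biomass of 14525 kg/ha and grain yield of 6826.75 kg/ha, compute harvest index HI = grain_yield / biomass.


HI = grain_yield / biomass
   = 6826.75 / 14525
   = 0.47


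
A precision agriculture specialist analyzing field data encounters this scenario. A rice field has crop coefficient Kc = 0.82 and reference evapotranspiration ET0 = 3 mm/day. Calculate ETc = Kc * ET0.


ETc = Kc * ET0
    = 0.82 * 3
    = 2.46 mm/day


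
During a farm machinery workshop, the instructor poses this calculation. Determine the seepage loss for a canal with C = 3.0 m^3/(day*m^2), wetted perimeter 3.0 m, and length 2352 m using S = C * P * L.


S = C * P * L
  = 3.0 * 3.0 * 2352
  = 21168 m^3/day


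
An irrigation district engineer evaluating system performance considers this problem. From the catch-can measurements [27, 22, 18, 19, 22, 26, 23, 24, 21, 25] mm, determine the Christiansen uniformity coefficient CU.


xbar = 227 / 10 = 22.700
sum|xi - xbar| = 23
CU = 100 * (1 - 23 / (10 * 22.700))
   = 100 * (1 - 0.1013)
   = 89.87%


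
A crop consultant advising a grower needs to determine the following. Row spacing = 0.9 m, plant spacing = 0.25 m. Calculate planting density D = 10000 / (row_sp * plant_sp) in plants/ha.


D = 10000 / (row_sp * plant_sp)
  = 10000 / (0.9 * 0.25)
  = 10000 / 0.2250
  = 44444.44 plants/ha


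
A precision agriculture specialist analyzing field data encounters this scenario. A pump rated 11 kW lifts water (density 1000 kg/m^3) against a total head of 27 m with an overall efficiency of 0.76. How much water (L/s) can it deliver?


Q = (P * 1000 * eta) / (rho * g * H)
  = (11 * 1000 * 0.76) / (1000 * 9.81 * 27)
  = 8360 / 264870
  = 0.03156 m^3/s = 31.56 L/s


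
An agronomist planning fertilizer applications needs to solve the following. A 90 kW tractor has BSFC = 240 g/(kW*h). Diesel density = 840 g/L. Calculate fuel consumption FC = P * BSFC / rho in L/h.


FC = P * BSFC / rho_fuel
   = 90 * 240 / 840
   = 21600 / 840
   = 25.71 L/h


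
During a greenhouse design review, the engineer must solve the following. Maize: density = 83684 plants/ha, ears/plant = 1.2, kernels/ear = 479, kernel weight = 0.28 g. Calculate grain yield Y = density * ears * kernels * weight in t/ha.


Y = density * ears * kernels * kw
  = 83684 * 1.2 * 479 * 0.28 g/ha
  = 13468437.70 g/ha
  = 13468.44 kg/ha = 13.47 t/ha


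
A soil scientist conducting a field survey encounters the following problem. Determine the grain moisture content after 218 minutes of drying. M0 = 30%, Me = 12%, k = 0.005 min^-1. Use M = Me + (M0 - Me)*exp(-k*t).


M = Me + (M0 - Me) * e^(-k*t)
  = 12 + (30 - 12) * e^(-0.005*218)
  = 12 + 18 * e^(-1.090)
  = 12 + 18 * 0.33622
  = 12 + 6.0519
  = 18.05%


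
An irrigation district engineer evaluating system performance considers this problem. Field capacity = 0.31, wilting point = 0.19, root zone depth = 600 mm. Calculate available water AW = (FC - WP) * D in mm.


AW = (FC - WP) * D
   = (0.31 - 0.19) * 600
   = 0.12 * 600
   = 72 mm


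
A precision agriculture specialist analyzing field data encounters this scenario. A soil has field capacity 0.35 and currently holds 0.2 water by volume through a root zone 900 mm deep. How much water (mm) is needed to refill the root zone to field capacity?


SMD = (FC - theta) * D
    = (0.35 - 0.2) * 900
    = 0.150 * 900
    = 135 mm


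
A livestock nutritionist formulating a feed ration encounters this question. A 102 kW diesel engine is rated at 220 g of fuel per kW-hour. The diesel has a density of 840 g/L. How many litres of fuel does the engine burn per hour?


FC = P * BSFC / rho_fuel
   = 102 * 220 / 840
   = 22440 / 840
   = 26.71 L/h


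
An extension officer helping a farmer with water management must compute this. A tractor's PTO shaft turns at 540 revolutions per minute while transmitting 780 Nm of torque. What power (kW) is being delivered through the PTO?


P = 2*pi*n*T / 60000
  = 2*pi * 540 * 780 / 60000
  = 2646477.65 / 60000
  = 44.11 kW


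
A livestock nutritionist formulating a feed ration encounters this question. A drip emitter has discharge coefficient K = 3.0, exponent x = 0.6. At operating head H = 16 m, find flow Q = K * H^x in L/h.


Q = K * H^x
  = 3.0 * 16^0.6
  = 3.0 * 5.2780
  = 15.83 L/h


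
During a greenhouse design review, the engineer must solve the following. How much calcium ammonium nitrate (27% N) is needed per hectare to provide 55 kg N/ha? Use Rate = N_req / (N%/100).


Rate = N_required / (N_content / 100)
     = 55 / (27 / 100)
     = 55 / 0.27
     = 203.70 kg/ha


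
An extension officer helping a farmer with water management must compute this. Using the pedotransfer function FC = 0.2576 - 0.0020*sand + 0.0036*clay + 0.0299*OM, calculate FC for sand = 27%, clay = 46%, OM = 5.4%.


FC = 0.2576 - 0.0020*27 + 0.0036*46 + 0.0299*5.4
   = 0.2576 - 0.0540 + 0.1656 + 0.1615
   = 0.5307


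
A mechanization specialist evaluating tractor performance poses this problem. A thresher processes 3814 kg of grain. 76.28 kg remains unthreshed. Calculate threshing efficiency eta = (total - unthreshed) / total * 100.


eta = (total - unthreshed) / total * 100
    = (3814 - 76.28) / 3814 * 100
    = 3737.72 / 3814 * 100
    = 98%


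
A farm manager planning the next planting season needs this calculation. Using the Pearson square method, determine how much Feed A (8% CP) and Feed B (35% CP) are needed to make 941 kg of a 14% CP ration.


parts_A = CP_b - target = 35 - 14 = 21
parts_B = target - CP_a = 14 - 8 = 6
total_parts = 21 + 6 = 27
Feed A = 941 * 21 / 27 = 731.89 kg
Feed B = 941 * 6 / 27 = 209.11 kg

731.89 kg


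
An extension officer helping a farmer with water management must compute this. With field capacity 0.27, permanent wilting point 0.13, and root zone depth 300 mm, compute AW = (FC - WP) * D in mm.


AW = (FC - WP) * D
   = (0.27 - 0.13) * 300
   = 0.14 * 300
   = 42 mm


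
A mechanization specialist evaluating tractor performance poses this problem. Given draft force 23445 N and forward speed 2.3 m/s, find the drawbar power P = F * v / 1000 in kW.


P = F * v / 1000
  = 23445 * 2.3 / 1000
  = 53923.50 / 1000
  = 53.92 kW


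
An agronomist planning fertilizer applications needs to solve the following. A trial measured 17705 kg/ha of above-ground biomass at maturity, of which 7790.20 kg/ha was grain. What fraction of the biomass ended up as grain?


HI = grain_yield / biomass
   = 7790.20 / 17705
   = 0.44


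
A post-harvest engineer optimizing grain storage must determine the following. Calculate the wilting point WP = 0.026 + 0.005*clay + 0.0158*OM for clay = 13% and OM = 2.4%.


WP = 0.026 + 0.005*13 + 0.0158*2.4
   = 0.026 + 0.0650 + 0.0379
   = 0.1289


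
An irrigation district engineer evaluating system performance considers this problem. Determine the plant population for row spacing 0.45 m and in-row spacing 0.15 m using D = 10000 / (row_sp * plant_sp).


D = 10000 / (row_sp * plant_sp)
  = 10000 / (0.45 * 0.15)
  = 10000 / 0.0675
  = 148148.15 plants/ha


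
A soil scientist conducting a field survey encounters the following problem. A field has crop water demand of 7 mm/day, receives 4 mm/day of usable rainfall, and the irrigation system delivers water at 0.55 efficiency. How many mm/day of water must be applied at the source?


IWR = (ETc - Pe) / Ea
    = (7 - 4) / 0.55
    = 3 / 0.55
    = 5.45 mm/day


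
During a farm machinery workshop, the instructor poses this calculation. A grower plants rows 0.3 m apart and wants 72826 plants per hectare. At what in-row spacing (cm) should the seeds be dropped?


spacing = 10000 / (row_sp * density)
        = 10000 / (0.3 * 72826)
        = 10000 / 21847.80
        = 0.45771 m = 45.77 cm


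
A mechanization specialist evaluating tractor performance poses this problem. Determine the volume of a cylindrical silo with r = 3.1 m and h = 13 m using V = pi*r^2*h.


V = pi * r^2 * h
  = pi * 3.1^2 * 13
  = pi * 9.61 * 13
  = 392.48 m^3


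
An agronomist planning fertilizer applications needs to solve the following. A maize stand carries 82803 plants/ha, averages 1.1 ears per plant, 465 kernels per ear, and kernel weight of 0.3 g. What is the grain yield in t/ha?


Y = density * ears * kernels * kw
  = 82803 * 1.1 * 465 * 0.3 g/ha
  = 12706120.35 g/ha
  = 12706.12 kg/ha = 12.71 t/ha


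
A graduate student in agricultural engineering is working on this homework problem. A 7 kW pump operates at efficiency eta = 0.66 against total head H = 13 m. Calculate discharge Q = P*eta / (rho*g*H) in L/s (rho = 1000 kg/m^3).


Q = (P * 1000 * eta) / (rho * g * H)
  = (7 * 1000 * 0.66) / (1000 * 9.81 * 13)
  = 4620 / 127530
  = 0.03623 m^3/s = 36.23 L/s


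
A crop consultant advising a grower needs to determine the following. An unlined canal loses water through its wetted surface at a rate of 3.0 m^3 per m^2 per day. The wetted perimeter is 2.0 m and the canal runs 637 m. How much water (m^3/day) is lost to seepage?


S = C * P * L
  = 3.0 * 2.0 * 637
  = 3822 m^3/day


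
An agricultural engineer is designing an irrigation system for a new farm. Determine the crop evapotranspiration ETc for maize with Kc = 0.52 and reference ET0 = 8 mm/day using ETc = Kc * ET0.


ETc = Kc * ET0
    = 0.52 * 8
    = 4.16 mm/day


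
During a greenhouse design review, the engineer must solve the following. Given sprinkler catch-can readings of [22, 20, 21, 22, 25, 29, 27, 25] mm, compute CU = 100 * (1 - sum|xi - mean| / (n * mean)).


xbar = 191 / 8 = 23.875
sum|xi - xbar| = 21
CU = 100 * (1 - 21 / (8 * 23.875))
   = 100 * (1 - 0.1099)
   = 89.01%


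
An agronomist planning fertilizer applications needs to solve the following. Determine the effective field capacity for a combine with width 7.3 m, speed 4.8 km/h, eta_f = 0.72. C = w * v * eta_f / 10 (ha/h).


C = w * v * eta_f / 10
  = 7.3 * 4.8 * 0.72 / 10
  = 25.23 / 10
  = 2.52 ha/h


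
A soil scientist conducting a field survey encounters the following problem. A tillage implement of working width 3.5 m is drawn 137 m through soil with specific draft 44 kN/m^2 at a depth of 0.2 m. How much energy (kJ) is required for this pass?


E = k * d * w * L
  = 44 * 0.2 * 3.5 * 137
  = 4219.60 kJ


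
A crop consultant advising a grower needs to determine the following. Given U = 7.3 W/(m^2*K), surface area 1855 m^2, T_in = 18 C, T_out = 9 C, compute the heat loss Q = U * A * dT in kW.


dT = 18 - (9) = 9 K
Q = U * A * dT
  = 7.3 * 1855 * 9
  = 121873.50 W = 121.87 kW


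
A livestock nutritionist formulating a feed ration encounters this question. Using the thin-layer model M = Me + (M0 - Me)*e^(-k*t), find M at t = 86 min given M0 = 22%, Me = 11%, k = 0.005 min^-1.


M = Me + (M0 - Me) * e^(-k*t)
  = 11 + (22 - 11) * e^(-0.005*86)
  = 11 + 11 * e^(-0.430)
  = 11 + 11 * 0.65051
  = 11 + 7.1556
  = 18.16%


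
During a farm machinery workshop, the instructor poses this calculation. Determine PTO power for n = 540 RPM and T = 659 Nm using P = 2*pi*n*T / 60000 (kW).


P = 2*pi*n*T / 60000
  = 2*pi * 540 * 659 / 60000
  = 2235934.32 / 60000
  = 37.27 kW


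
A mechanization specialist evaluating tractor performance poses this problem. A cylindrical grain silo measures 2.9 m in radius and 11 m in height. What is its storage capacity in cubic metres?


V = pi * r^2 * h
  = pi * 2.9^2 * 11
  = pi * 8.41 * 11
  = 290.63 m^3


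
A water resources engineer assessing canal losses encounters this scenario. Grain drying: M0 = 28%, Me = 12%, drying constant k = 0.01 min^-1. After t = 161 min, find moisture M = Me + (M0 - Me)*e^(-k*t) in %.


M = Me + (M0 - Me) * e^(-k*t)
  = 12 + (28 - 12) * e^(-0.01*161)
  = 12 + 16 * e^(-1.610)
  = 12 + 16 * 0.19989
  = 12 + 3.1982
  = 15.20%


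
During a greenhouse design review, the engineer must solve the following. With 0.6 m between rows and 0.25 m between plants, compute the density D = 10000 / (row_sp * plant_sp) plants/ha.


D = 10000 / (row_sp * plant_sp)
  = 10000 / (0.6 * 0.25)
  = 10000 / 0.1500
  = 66666.67 plants/ha


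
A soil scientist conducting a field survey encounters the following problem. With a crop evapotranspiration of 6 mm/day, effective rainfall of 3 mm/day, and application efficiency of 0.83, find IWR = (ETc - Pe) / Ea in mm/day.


IWR = (ETc - Pe) / Ea
    = (6 - 3) / 0.83
    = 3 / 0.83
    = 3.61 mm/day


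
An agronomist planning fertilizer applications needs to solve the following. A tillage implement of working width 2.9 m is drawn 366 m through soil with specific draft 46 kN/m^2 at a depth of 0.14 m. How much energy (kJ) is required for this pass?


E = k * d * w * L
  = 46 * 0.14 * 2.9 * 366
  = 6835.42 kJ


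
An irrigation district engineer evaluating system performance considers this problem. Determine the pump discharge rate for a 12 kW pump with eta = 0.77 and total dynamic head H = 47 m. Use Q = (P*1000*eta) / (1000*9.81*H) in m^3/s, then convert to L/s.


Q = (P * 1000 * eta) / (rho * g * H)
  = (12 * 1000 * 0.77) / (1000 * 9.81 * 47)
  = 9240 / 461070
  = 0.02004 m^3/s = 20.04 L/s


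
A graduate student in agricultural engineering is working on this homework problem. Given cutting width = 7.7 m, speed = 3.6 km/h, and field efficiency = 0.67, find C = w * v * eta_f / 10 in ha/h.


C = w * v * eta_f / 10
  = 7.7 * 3.6 * 0.67 / 10
  = 18.57 / 10
  = 1.86 ha/h


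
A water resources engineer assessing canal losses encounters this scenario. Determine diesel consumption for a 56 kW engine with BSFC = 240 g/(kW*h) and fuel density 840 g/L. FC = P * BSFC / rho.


FC = P * BSFC / rho_fuel
   = 56 * 240 / 840
   = 13440 / 840
   = 16 L/h


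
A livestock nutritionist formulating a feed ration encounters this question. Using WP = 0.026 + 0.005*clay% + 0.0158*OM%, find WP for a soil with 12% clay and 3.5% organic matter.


WP = 0.026 + 0.005*12 + 0.0158*3.5
   = 0.026 + 0.0600 + 0.0553
   = 0.1413


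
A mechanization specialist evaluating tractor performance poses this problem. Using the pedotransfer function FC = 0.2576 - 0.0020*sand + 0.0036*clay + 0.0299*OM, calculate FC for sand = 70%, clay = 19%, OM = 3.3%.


FC = 0.2576 - 0.0020*70 + 0.0036*19 + 0.0299*3.3
   = 0.2576 - 0.1400 + 0.0684 + 0.0987
   = 0.2847


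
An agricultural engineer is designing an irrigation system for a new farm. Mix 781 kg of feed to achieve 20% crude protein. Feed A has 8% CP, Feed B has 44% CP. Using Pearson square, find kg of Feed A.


parts_A = CP_b - target = 44 - 20 = 24
parts_B = target - CP_a = 20 - 8 = 12
total_parts = 24 + 12 = 36
Feed A = 781 * 24 / 36 = 520.67 kg
Feed B = 781 * 12 / 36 = 260.33 kg

520.67 kg


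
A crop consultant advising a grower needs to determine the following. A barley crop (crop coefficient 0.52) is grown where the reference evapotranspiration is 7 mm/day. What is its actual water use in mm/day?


ETc = Kc * ET0
    = 0.52 * 7
    = 3.64 mm/day


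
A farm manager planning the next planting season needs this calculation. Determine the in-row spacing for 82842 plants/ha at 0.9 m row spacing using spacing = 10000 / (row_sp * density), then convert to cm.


spacing = 10000 / (row_sp * density)
        = 10000 / (0.9 * 82842)
        = 10000 / 74557.80
        = 0.13412 m = 13.41 cm


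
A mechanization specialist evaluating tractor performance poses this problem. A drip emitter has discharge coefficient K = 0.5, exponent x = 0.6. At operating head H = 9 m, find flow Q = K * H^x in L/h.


Q = K * H^x
  = 0.5 * 9^0.6
  = 0.5 * 3.7372
  = 1.87 L/h


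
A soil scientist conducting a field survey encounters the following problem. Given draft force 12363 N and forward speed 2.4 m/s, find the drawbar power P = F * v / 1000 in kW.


P = F * v / 1000
  = 12363 * 2.4 / 1000
  = 29671.20 / 1000
  = 29.67 kW


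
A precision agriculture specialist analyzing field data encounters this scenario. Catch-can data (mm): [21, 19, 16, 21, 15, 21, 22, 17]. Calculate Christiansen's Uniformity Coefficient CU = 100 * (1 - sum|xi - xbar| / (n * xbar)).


xbar = 152 / 8 = 19
sum|xi - xbar| = 18
CU = 100 * (1 - 18 / (8 * 19))
   = 100 * (1 - 0.1184)
   = 88.16%


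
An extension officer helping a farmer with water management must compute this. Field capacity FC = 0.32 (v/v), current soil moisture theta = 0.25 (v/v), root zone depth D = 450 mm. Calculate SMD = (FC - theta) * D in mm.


SMD = (FC - theta) * D
    = (0.32 - 0.25) * 450
    = 0.070 * 450
    = 31.50 mm


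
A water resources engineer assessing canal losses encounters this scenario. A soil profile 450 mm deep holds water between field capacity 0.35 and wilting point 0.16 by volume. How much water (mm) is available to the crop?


AW = (FC - WP) * D
   = (0.35 - 0.16) * 450
   = 0.19 * 450
   = 85.50 mm


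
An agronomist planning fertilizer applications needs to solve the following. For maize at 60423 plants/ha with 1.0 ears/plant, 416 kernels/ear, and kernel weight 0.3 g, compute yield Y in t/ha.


Y = density * ears * kernels * kw
  = 60423 * 1.0 * 416 * 0.3 g/ha
  = 7540790.40 g/ha
  = 7540.79 kg/ha = 7.54 t/ha


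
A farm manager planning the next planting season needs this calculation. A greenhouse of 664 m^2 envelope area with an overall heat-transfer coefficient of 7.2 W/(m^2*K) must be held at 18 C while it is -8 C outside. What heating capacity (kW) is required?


dT = 18 - (-8) = 26 K
Q = U * A * dT
  = 7.2 * 664 * 26
  = 124300.80 W = 124.30 kW


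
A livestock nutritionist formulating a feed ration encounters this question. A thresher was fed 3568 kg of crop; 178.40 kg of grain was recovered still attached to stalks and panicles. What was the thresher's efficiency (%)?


eta = (total - unthreshed) / total * 100
    = (3568 - 178.40) / 3568 * 100
    = 3389.60 / 3568 * 100
    = 95%


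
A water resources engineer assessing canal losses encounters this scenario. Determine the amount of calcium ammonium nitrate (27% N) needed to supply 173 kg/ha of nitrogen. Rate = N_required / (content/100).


Rate = N_required / (N_content / 100)
     = 173 / (27 / 100)
     = 173 / 0.27
     = 640.74 kg/ha


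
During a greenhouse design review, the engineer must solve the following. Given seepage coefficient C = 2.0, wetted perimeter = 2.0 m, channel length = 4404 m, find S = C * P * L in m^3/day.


S = C * P * L
  = 2.0 * 2.0 * 4404
  = 17616 m^3/day


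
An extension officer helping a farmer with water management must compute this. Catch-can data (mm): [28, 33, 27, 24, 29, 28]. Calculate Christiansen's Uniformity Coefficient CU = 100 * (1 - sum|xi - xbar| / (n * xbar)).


xbar = 169 / 6 = 28.167
sum|xi - xbar| = 11.333
CU = 100 * (1 - 11.333 / (6 * 28.167))
   = 100 * (1 - 0.0671)
   = 93.29%


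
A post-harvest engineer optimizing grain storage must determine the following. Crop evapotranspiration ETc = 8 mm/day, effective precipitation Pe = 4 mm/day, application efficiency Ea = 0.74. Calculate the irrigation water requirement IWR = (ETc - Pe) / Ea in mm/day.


IWR = (ETc - Pe) / Ea
    = (8 - 4) / 0.74
    = 4 / 0.74
    = 5.41 mm/day


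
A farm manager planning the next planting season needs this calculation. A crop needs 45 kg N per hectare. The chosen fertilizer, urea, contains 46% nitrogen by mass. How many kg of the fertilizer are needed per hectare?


Rate = N_required / (N_content / 100)
     = 45 / (46 / 100)
     = 45 / 0.46
     = 97.83 kg/ha


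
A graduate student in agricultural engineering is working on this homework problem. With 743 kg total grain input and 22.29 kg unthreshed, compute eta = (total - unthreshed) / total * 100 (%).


eta = (total - unthreshed) / total * 100
    = (743 - 22.29) / 743 * 100
    = 720.71 / 743 * 100
    = 97%


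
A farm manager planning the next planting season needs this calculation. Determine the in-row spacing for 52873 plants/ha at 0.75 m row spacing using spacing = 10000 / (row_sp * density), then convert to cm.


spacing = 10000 / (row_sp * density)
        = 10000 / (0.75 * 52873)
        = 10000 / 39654.75
        = 0.25218 m = 25.22 cm


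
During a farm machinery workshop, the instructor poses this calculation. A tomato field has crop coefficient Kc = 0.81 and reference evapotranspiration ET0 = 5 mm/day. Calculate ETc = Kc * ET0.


ETc = Kc * ET0
    = 0.81 * 5
    = 4.05 mm/day


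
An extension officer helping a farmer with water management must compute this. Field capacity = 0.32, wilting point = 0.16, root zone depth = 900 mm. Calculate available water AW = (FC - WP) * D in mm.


AW = (FC - WP) * D
   = (0.32 - 0.16) * 900
   = 0.16 * 900
   = 144 mm


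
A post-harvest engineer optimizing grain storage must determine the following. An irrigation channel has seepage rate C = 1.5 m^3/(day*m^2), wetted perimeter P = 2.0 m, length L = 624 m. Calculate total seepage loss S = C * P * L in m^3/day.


S = C * P * L
  = 1.5 * 2.0 * 624
  = 1872 m^3/day


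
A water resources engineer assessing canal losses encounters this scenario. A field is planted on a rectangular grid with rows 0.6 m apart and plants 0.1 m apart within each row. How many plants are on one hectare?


D = 10000 / (row_sp * plant_sp)
  = 10000 / (0.6 * 0.1)
  = 10000 / 0.0600
  = 166666.67 plants/ha


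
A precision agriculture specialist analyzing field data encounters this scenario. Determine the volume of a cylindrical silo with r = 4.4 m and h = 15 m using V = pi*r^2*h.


V = pi * r^2 * h
  = pi * 4.4^2 * 15
  = pi * 19.36 * 15
  = 912.32 m^3


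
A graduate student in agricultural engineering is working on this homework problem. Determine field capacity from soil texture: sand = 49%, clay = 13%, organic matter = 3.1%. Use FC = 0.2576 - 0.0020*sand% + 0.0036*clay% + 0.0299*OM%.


FC = 0.2576 - 0.0020*49 + 0.0036*13 + 0.0299*3.1
   = 0.2576 - 0.0980 + 0.0468 + 0.0927
   = 0.2991


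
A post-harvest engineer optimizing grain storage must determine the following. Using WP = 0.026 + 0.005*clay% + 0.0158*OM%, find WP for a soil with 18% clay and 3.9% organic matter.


WP = 0.026 + 0.005*18 + 0.0158*3.9
   = 0.026 + 0.0900 + 0.0616
   = 0.1776


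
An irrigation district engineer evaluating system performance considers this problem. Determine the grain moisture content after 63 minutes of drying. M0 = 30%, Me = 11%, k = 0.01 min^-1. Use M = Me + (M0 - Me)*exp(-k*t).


M = Me + (M0 - Me) * e^(-k*t)
  = 11 + (30 - 11) * e^(-0.01*63)
  = 11 + 19 * e^(-0.630)
  = 11 + 19 * 0.53259
  = 11 + 10.1192
  = 21.12%


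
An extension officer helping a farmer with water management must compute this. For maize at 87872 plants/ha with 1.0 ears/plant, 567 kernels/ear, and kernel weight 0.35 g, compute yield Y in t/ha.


Y = density * ears * kernels * kw
  = 87872 * 1.0 * 567 * 0.35 g/ha
  = 17438198.40 g/ha
  = 17438.20 kg/ha = 17.44 t/ha


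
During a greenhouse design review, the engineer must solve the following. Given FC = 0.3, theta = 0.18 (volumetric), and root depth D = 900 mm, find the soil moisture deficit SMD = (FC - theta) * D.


SMD = (FC - theta) * D
    = (0.3 - 0.18) * 900
    = 0.120 * 900
    = 108 mm


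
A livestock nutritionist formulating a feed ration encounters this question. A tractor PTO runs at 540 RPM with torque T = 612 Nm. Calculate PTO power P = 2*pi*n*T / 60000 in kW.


P = 2*pi*n*T / 60000
  = 2*pi * 540 * 612 / 60000
  = 2076467.08 / 60000
  = 34.61 kW


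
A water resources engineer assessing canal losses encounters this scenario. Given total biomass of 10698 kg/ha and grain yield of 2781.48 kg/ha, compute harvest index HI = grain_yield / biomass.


HI = grain_yield / biomass
   = 2781.48 / 10698
   = 0.26


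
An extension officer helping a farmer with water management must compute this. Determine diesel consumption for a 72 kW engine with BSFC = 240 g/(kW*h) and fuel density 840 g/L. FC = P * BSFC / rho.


FC = P * BSFC / rho_fuel
   = 72 * 240 / 840
   = 17280 / 840
   = 20.57 L/h


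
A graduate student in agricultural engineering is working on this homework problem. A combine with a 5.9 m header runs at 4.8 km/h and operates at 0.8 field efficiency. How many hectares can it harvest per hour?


C = w * v * eta_f / 10
  = 5.9 * 4.8 * 0.8 / 10
  = 22.66 / 10
  = 2.27 ha/h


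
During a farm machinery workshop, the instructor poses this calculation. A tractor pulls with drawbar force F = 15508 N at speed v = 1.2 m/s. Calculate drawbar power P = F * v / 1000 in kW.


P = F * v / 1000
  = 15508 * 1.2 / 1000
  = 18609.60 / 1000
  = 18.61 kW


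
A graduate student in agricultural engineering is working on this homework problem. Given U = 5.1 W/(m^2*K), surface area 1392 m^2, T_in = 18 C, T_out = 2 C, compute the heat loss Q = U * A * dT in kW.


dT = 18 - (2) = 16 K
Q = U * A * dT
  = 5.1 * 1392 * 16
  = 113587.20 W = 113.59 kW


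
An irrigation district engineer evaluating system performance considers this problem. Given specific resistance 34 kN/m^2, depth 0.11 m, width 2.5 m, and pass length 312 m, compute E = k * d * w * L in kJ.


E = k * d * w * L
  = 34 * 0.11 * 2.5 * 312
  = 2917.20 kJ


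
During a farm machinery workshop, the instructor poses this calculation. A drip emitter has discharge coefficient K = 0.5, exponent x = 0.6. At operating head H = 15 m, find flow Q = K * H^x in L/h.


Q = K * H^x
  = 0.5 * 15^0.6
  = 0.5 * 5.0776
  = 2.54 L/h


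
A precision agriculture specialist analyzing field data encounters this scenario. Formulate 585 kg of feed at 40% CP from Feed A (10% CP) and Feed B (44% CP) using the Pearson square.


parts_A = CP_b - target = 44 - 40 = 4
parts_B = target - CP_a = 40 - 10 = 30
total_parts = 4 + 30 = 34
Feed A = 585 * 4 / 34 = 68.82 kg
Feed B = 585 * 30 / 34 = 516.18 kg

68.82 kg


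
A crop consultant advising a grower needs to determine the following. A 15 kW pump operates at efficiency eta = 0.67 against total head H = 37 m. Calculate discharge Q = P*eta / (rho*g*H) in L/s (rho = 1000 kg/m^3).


Q = (P * 1000 * eta) / (rho * g * H)
  = (15 * 1000 * 0.67) / (1000 * 9.81 * 37)
  = 10050 / 362970
  = 0.02769 m^3/s = 27.69 L/s


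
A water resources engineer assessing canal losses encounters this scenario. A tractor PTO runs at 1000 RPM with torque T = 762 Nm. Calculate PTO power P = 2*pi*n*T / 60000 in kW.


P = 2*pi*n*T / 60000
  = 2*pi * 1000 * 762 / 60000
  = 4787787.20 / 60000
  = 79.80 kW


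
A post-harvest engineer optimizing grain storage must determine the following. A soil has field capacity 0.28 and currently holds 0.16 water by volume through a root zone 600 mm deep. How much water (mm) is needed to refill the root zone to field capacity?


SMD = (FC - theta) * D
    = (0.28 - 0.16) * 600
    = 0.120 * 600
    = 72 mm


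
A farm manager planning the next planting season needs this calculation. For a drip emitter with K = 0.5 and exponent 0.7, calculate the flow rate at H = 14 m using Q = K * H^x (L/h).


Q = K * H^x
  = 0.5 * 14^0.7
  = 0.5 * 6.3429
  = 3.17 L/h


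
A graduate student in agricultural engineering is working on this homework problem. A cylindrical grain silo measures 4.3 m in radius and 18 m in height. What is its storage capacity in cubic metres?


V = pi * r^2 * h
  = pi * 4.3^2 * 18
  = pi * 18.49 * 18
  = 1045.58 m^3
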